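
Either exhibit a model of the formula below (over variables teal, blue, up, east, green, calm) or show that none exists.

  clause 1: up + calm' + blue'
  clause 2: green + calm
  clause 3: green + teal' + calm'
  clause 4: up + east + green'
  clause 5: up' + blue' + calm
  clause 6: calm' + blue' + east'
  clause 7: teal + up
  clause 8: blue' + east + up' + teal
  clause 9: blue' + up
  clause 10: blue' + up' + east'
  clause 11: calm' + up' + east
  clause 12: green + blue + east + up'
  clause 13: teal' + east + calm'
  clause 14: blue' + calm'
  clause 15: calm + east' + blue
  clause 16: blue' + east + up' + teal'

Suppose green = 1.
Suppose up = 1.
Suppose blue = 0.
Suppose calm = 1.
The clause (east) is unit, so east = 1.
Every clause is now satisfied; teal is unconstrained.

teal: 0, blue: 0, up: 1, east: 1, green: 1, calm: 1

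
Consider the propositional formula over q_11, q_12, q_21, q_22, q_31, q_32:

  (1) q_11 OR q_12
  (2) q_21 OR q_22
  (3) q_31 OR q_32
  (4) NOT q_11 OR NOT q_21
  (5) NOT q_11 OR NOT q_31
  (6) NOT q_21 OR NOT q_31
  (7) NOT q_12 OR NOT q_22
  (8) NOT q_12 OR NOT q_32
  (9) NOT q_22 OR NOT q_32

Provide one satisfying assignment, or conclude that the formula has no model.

Case q_11 = true:
Unit clause (NOT q_21) forces q_21 = false.
Unit clause (q_22) forces q_22 = true.
Unit clause (NOT q_31) forces q_31 = false.
Unit clause (q_32) forces q_32 = true.
But (NOT q_32) is also a unit clause — contradiction.
That branch fails; take q_11 = false instead.
Unit clause (q_12) forces q_12 = true.
Unit clause (NOT q_22) forces q_22 = false.
Unit clause (q_21) forces q_21 = true.
Unit clause (NOT q_31) forces q_31 = false.
Unit clause (q_32) forces q_32 = true.
But (NOT q_32) is also a unit clause — contradiction.
Neither q_11 = true nor q_11 = false works.

UNSATISFIABLE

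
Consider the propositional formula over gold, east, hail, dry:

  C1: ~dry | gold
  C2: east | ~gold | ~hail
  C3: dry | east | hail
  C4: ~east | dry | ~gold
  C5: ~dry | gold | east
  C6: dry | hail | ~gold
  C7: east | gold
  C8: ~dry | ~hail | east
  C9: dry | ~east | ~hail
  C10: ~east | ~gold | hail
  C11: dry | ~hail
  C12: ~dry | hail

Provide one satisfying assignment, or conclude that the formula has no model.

Branch on dry: set dry = 1.
(gold) alone gives gold = 1.
(hail) alone gives hail = 1.
(east) alone gives east = 1.
This assignment satisfies each clause.

gold=1, east=1, hail=1, dry=1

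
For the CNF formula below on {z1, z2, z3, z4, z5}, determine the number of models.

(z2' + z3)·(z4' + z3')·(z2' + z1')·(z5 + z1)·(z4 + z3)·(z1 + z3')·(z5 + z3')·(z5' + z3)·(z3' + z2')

There are 2^5 = 32 truth assignments over (z1, z2, z3, z4, z5).
Split on z5. With z5 = 1, the clauses containing z5 are satisfied and z5' drops from the rest; 1 of the 2^4 = 16 assignments to the other variables satisfy what remains.
With z5 = 0, by the same count on the reduced clause set, 1 assignment works.
(One model: z1=T, z2=F, z3=F, z4=T, z5=F.)
Total: 1 + 1 = 2.

2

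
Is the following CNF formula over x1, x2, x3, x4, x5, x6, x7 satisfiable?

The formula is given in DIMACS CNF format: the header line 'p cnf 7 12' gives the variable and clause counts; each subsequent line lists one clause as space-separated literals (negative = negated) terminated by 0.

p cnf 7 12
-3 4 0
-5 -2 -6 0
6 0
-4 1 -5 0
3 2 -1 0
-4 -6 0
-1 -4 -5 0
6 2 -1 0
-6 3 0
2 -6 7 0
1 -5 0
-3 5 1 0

No

Unit clause (x6) forces x6 = True.
Unit clause (¬x4) forces x4 = False.
Unit clause (¬x3) forces x3 = False.
That conflicts with the unit clause (x3).
No assignment satisfies every clause.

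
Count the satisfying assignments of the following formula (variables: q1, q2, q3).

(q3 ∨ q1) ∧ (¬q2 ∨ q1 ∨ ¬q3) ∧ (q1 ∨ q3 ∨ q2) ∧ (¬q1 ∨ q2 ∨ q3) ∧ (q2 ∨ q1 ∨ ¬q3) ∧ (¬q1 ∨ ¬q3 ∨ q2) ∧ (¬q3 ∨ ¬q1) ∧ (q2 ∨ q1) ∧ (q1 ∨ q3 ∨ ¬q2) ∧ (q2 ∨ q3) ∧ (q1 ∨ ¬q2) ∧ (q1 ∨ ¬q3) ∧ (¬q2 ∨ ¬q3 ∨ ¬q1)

1

There are 2^3 = 8 truth assignments over (q1, q2, q3).
Check each against the 13 clauses (columns in the order q1, q2, q3):
  F F F  ✗ fails (q3 ∨ q1)
  F F T  ✗ fails (q2 ∨ q1 ∨ ¬q3)
  F T F  ✗ fails (q3 ∨ q1)
  F T T  ✗ fails (¬q2 ∨ q1 ∨ ¬q3)
  T F F  ✗ fails (¬q1 ∨ q2 ∨ q3)
  T F T  ✗ fails (¬q1 ∨ ¬q3 ∨ q2)
  T T F  ✓ satisfies all
  T T T  ✗ fails (¬q3 ∨ ¬q1)
1 of the 8 rows is a model.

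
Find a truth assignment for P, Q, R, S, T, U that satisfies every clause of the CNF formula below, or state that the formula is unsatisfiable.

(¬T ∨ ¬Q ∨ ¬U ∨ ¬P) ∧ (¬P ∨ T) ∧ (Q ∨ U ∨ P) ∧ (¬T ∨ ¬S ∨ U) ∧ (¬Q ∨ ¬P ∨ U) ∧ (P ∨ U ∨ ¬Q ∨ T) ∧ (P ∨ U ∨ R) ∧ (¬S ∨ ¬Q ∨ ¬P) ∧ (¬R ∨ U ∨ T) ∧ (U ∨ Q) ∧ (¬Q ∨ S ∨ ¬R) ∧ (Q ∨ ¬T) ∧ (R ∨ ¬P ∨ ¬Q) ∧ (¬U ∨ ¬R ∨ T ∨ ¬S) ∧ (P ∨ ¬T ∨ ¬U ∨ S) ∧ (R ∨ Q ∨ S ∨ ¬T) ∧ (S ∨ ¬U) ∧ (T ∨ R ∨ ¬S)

Try P = False.
Try Q = True.
Try U = True.
Unit clause (S) forces S = True.
Try R = False.
Unit clause (T) forces T = True.
This assignment satisfies each clause.

P=False,  Q=True,  R=False,  S=True,  T=True,  U=True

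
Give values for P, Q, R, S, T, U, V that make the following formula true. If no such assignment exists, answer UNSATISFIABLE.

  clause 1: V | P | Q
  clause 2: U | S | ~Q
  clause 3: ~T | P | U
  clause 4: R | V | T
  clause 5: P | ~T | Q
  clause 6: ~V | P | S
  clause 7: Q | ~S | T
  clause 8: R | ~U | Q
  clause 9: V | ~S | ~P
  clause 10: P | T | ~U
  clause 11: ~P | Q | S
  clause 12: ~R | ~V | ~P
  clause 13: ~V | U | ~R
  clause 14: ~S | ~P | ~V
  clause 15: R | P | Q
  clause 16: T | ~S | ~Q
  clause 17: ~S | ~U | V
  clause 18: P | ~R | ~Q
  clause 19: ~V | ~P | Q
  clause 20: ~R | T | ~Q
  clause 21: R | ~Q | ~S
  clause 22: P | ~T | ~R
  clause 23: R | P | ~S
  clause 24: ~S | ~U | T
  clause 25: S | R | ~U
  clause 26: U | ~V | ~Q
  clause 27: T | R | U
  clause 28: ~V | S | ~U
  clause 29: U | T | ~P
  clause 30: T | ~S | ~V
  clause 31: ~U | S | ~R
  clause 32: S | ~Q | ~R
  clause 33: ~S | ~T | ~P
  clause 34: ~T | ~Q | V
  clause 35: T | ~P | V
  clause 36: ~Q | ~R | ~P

UNSATISFIABLE

Case V = 1:
Case P = 1:
From the singleton clause (~R), R = 0.
From the singleton clause (~S), S = 0.
From the singleton clause (Q), Q = 1.
From the singleton clause (U), U = 1.
That conflicts with the unit clause (~U).
That branch fails; take P = 0 instead.
From the singleton clause (S), S = 1.
From the singleton clause (R), R = 1.
From the singleton clause (U), U = 1.
From the singleton clause (T), T = 1.
That conflicts with the unit clause (~T).
Both values of P lead to a conflict.
That branch fails; take V = 0 instead.
Case P = 1:
From the singleton clause (~S), S = 0.
From the singleton clause (Q), Q = 1.
From the singleton clause (U), U = 1.
From the singleton clause (R), R = 1.
That conflicts with the unit clause (~R).
That branch fails; take P = 0 instead.
From the singleton clause (Q), Q = 1.
From the singleton clause (~R), R = 0.
From the singleton clause (T), T = 1.
That conflicts with the unit clause (~T).
Both values of P lead to a conflict.
Both values of V lead to a conflict.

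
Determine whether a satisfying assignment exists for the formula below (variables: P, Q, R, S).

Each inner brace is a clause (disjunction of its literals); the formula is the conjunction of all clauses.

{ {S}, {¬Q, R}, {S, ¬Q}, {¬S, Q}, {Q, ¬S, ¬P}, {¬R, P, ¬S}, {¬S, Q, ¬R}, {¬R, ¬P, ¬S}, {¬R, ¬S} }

The clause (S) is unit, so S = True.
The clause (Q) is unit, so Q = True.
The clause (R) is unit, so R = True.
But (¬R) is also a unit clause — contradiction.
No assignment satisfies every clause.

No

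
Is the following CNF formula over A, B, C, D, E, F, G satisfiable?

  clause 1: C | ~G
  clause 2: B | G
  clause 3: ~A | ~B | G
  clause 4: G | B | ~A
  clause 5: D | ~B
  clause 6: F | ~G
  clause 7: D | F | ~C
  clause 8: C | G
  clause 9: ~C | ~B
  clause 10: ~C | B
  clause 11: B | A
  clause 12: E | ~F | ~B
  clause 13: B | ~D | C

Branch on C: set C = 1.
Unit clause (~B) forces B = 0.
That conflicts with the unit clause (B).
Undo C and try C = 0.
Unit clause (~G) forces G = 0.
That conflicts with the unit clause (G).
Both values of C lead to a conflict.
No assignment satisfies every clause.

Unsatisfiable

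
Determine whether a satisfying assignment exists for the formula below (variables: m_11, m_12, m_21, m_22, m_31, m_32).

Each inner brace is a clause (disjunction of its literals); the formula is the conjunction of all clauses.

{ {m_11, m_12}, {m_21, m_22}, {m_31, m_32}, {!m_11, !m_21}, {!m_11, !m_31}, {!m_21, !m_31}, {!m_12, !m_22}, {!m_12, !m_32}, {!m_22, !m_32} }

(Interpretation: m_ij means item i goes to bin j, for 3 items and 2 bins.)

No

Branch on m_11: set m_11 = true.
The clause (!m_21) is unit, so m_21 = false.
The clause (m_22) is unit, so m_22 = true.
The clause (!m_31) is unit, so m_31 = false.
The clause (m_32) is unit, so m_32 = true.
But (!m_32) is also a unit clause — contradiction.
So m_11 must be the other value — set m_11 = false.
The clause (m_12) is unit, so m_12 = true.
The clause (!m_22) is unit, so m_22 = false.
The clause (m_21) is unit, so m_21 = true.
The clause (!m_31) is unit, so m_31 = false.
The clause (m_32) is unit, so m_32 = true.
But (!m_32) is also a unit clause — contradiction.
Both values of m_11 lead to a conflict.
No assignment satisfies every clause.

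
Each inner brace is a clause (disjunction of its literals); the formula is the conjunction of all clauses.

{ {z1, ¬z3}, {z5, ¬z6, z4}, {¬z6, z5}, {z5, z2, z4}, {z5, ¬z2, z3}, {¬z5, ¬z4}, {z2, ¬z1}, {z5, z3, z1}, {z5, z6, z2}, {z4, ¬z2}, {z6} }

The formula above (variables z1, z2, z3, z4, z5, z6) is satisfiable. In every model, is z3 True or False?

False

Suppose z3 = True.
Unit clause (z1) forces z1 = True.
Unit clause (z2) forces z2 = True.
Unit clause (z4) forces z4 = True.
Unit clause (¬z5) forces z5 = False.
Unit clause (¬z6) forces z6 = False.
That conflicts with the unit clause (z6).
So every satisfying assignment has z3 = False.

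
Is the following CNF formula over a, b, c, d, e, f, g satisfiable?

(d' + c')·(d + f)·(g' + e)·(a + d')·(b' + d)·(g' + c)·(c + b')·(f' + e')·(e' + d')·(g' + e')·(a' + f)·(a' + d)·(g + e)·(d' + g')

Unsatisfiable

Branch on d: set d = 0.
The clause (f) is unit, so f = 1.
The clause (b') is unit, so b = 0.
The clause (e') is unit, so e = 0.
The clause (g') is unit, so g = 0.
Now (g) is unsatisfied and unit — conflict.
Backtrack on d: now try d = 1.
The clause (c') is unit, so c = 0.
The clause (a) is unit, so a = 1.
The clause (g') is unit, so g = 0.
The clause (b') is unit, so b = 0.
The clause (e') is unit, so e = 0.
Now (e) is unsatisfied and unit — conflict.
Neither d = 1 nor d = 0 works.
No assignment satisfies every clause.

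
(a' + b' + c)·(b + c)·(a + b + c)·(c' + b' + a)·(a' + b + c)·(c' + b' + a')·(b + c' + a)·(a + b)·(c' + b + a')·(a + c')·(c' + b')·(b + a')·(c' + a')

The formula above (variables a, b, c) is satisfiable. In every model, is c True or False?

Suppose c = 1.
From the singleton clause (a), a = 1.
But (a') is also a unit clause — contradiction.
So every satisfying assignment has c = False.

False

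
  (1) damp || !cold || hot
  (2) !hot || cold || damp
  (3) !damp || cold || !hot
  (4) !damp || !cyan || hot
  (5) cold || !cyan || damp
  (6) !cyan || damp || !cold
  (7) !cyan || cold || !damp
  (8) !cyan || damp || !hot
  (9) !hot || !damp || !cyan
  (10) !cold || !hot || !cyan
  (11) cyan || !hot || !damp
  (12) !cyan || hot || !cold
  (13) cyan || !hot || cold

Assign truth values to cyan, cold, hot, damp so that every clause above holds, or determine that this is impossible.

cyan=false, cold=false, hot=false, damp=true

Try damp = true.
Try cold = false.
(!hot) alone gives hot = false.
(!cyan) alone gives cyan = false.
Every clause now holds.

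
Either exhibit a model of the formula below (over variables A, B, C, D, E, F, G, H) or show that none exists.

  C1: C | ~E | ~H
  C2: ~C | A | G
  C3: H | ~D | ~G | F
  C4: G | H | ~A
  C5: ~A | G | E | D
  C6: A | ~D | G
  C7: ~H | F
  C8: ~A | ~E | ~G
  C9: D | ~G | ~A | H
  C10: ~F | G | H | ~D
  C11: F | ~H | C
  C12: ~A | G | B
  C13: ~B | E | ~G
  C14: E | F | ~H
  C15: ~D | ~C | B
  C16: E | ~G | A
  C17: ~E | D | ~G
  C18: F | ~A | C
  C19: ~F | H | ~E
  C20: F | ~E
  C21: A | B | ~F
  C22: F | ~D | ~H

Suppose H = 0.
Suppose G = 0.
From the singleton clause (~A), A = 0.
From the singleton clause (~C), C = 0.
From the singleton clause (~D), D = 0.
Suppose F = 0.
From the singleton clause (~E), E = 0.
Every clause is now satisfied; B is unconstrained.

A: 0, B: 1, C: 0, D: 0, E: 0, F: 0, G: 0, H: 0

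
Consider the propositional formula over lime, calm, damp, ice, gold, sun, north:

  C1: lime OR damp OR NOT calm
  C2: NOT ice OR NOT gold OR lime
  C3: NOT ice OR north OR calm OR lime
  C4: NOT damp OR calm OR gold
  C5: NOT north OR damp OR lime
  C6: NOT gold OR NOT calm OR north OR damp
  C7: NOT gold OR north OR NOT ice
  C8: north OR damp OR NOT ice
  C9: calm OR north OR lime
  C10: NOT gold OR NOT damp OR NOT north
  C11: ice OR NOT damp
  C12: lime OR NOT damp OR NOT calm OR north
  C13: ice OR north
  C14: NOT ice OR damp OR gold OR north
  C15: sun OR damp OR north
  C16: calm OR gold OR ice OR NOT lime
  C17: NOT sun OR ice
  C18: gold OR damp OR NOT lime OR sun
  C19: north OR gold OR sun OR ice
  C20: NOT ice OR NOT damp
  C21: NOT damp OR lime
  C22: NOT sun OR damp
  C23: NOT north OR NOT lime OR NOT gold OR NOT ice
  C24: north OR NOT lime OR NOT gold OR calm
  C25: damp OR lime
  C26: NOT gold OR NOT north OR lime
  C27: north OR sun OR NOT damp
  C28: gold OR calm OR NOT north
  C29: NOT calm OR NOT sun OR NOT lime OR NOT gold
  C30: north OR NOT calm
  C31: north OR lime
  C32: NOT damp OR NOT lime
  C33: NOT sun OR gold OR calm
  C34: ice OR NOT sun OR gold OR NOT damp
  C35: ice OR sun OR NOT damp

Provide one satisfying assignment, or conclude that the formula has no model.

Branch on ice: set ice = false.
From the singleton clause (NOT damp), damp = false.
From the singleton clause (north), north = true.
From the singleton clause (lime), lime = true.
From the singleton clause (NOT sun), sun = false.
From the singleton clause (gold), gold = true.
Every clause is now satisfied; calm is unconstrained.

lime: true,  calm: true,  damp: false,  ice: false,  gold: true,  sun: false,  north: true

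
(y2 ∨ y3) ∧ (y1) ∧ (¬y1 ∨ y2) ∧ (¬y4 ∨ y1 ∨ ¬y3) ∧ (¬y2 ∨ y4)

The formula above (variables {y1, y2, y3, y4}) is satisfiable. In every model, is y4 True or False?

True

Suppose y4 = False.
Unit clause (y1) forces y1 = True.
Unit clause (y2) forces y2 = True.
That conflicts with the unit clause (¬y2).
So every satisfying assignment has y4 = True.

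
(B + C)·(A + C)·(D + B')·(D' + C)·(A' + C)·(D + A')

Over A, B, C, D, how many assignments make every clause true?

There are 2^4 = 16 truth assignments over (A, B, C, D).
Check each against the 6 clauses (columns in the order A, B, C, D):
  F F F F  ✗ fails (B + C)
  F F F T  ✗ fails (B + C)
  F F T F  ✓ satisfies all
  F F T T  ✓ satisfies all
  F T F F  ✗ fails (A + C)
  F T F T  ✗ fails (A + C)
  F T T F  ✗ fails (D + B')
  F T T T  ✓ satisfies all
  T F F F  ✗ fails (B + C)
  T F F T  ✗ fails (B + C)
  T F T F  ✗ fails (D + A')
  T F T T  ✓ satisfies all
  T T F F  ✗ fails (D + B')
  T T F T  ✗ fails (D' + C)
  T T T F  ✗ fails (D + B')
  T T T T  ✓ satisfies all
5 of the 16 rows are models.

5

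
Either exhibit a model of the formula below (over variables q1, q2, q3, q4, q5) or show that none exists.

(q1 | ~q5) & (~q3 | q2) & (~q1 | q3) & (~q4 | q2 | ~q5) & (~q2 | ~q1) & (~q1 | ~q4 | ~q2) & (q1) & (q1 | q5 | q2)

UNSATISFIABLE

(q1) alone gives q1 = 1.
(q3) alone gives q3 = 1.
(q2) alone gives q2 = 1.
But (~q2) is also a unit clause — contradiction.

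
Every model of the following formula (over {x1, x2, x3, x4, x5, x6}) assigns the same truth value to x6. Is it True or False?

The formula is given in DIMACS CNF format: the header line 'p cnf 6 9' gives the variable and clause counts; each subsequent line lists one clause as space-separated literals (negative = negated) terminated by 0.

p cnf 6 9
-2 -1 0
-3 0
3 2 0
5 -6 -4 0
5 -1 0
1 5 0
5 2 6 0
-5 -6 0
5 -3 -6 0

False

Suppose x6 = True.
The clause (¬x3) is unit, so x3 = False.
The clause (x2) is unit, so x2 = True.
The clause (¬x1) is unit, so x1 = False.
The clause (x5) is unit, so x5 = True.
But (¬x5) is also a unit clause — contradiction.
So every satisfying assignment has x6 = False.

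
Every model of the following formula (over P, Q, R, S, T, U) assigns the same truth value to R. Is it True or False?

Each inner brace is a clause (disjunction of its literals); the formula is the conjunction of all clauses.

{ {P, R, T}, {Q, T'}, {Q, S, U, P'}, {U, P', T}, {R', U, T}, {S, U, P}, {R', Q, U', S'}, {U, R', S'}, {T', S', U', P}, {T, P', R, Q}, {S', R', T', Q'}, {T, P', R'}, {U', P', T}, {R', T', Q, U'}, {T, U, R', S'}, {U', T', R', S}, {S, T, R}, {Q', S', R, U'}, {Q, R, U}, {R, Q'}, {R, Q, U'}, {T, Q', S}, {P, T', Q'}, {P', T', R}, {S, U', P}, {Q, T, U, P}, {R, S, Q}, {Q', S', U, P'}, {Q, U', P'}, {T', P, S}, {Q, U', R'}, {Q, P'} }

True

Suppose R = 0.
Unit clause (Q') forces Q = 0.
Unit clause (T') forces T = 0.
Unit clause (P) forces P = 1.
That conflicts with the unit clause (P').
So every satisfying assignment has R = True.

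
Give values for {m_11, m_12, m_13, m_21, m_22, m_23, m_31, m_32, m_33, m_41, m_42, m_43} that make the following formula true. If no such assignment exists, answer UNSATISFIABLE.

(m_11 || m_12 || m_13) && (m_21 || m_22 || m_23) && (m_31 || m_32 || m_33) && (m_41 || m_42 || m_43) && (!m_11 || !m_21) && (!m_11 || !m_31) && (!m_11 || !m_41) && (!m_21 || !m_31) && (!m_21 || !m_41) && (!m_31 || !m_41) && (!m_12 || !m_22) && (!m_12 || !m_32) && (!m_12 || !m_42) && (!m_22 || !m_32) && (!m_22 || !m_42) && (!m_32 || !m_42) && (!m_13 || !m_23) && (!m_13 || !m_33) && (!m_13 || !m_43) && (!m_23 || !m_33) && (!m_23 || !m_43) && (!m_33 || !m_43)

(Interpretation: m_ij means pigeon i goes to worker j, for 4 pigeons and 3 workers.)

Try m_11 = false.
Try m_12 = true.
(!m_22) alone gives m_22 = false.
(!m_32) alone gives m_32 = false.
(!m_42) alone gives m_42 = false.
Try m_21 = true.
(!m_31) alone gives m_31 = false.
(m_33) alone gives m_33 = true.
(!m_41) alone gives m_41 = false.
(m_43) alone gives m_43 = true.
Now (!m_43) is unsatisfied and unit — conflict.
So m_21 must be the other value — set m_21 = false.
(m_23) alone gives m_23 = true.
(!m_13) alone gives m_13 = false.
(!m_33) alone gives m_33 = false.
(m_31) alone gives m_31 = true.
(!m_41) alone gives m_41 = false.
(m_43) alone gives m_43 = true.
Now (!m_43) is unsatisfied and unit — conflict.
Both values of m_21 lead to a conflict.
So m_12 must be the other value — set m_12 = false.
(m_13) alone gives m_13 = true.
(!m_23) alone gives m_23 = false.
(!m_33) alone gives m_33 = false.
(!m_43) alone gives m_43 = false.
Try m_21 = true.
(!m_31) alone gives m_31 = false.
(m_32) alone gives m_32 = true.
(!m_41) alone gives m_41 = false.
(m_42) alone gives m_42 = true.
Now (!m_42) is unsatisfied and unit — conflict.
So m_21 must be the other value — set m_21 = false.
(m_22) alone gives m_22 = true.
(!m_32) alone gives m_32 = false.
(m_31) alone gives m_31 = true.
(!m_41) alone gives m_41 = false.
(m_42) alone gives m_42 = true.
Now (!m_42) is unsatisfied and unit — conflict.
Both values of m_21 lead to a conflict.
Both values of m_12 lead to a conflict.
So m_11 must be the other value — set m_11 = true.
(!m_21) alone gives m_21 = false.
(!m_31) alone gives m_31 = false.
(!m_41) alone gives m_41 = false.
Try m_22 = true.
(!m_12) alone gives m_12 = false.
(!m_32) alone gives m_32 = false.
(m_33) alone gives m_33 = true.
(!m_42) alone gives m_42 = false.
(m_43) alone gives m_43 = true.
Now (!m_43) is unsatisfied and unit — conflict.
So m_22 must be the other value — set m_22 = false.
(m_23) alone gives m_23 = true.
(!m_13) alone gives m_13 = false.
(!m_33) alone gives m_33 = false.
(m_32) alone gives m_32 = true.
(!m_12) alone gives m_12 = false.
(!m_42) alone gives m_42 = false.
(m_43) alone gives m_43 = true.
Now (!m_43) is unsatisfied and unit — conflict.
Both values of m_22 lead to a conflict.
Both values of m_11 lead to a conflict.

UNSATISFIABLE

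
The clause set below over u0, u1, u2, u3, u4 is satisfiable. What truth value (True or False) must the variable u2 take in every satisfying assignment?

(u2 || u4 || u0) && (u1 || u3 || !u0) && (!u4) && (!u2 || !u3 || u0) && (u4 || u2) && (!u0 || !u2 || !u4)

Suppose u2 = false.
Unit clause (!u4) forces u4 = false.
That conflicts with the unit clause (u4).
So every satisfying assignment has u2 = True.

True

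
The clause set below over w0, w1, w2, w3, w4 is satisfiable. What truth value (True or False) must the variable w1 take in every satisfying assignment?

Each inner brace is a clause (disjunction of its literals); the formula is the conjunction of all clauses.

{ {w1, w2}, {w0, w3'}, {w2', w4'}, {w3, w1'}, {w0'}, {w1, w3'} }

False

Suppose w1 = 1.
Unit clause (w3) forces w3 = 1.
Unit clause (w0) forces w0 = 1.
Now (w0') is unsatisfied and unit — conflict.
So every satisfying assignment has w1 = False.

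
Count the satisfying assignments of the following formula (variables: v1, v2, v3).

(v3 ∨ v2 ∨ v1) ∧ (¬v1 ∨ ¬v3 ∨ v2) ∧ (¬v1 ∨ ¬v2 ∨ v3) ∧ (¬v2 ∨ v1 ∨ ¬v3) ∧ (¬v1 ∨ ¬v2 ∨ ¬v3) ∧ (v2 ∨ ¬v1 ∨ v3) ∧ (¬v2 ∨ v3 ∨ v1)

There are 2^3 = 8 truth assignments over (v1, v2, v3).
Split on v2. With v2 = True, the clauses containing v2 are satisfied and ¬v2 drops from the rest; 0 of the 2^2 = 4 assignments to the other variables satisfy what remains.
With v2 = False, by the same count on the reduced clause set, 1 assignment works.
(One model: v1=F, v2=F, v3=T.)
Total: 0 + 1 = 1.

1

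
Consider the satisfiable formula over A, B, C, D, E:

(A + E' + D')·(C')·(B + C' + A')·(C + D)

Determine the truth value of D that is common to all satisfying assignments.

Suppose D = 0.
From the singleton clause (C'), C = 0.
That conflicts with the unit clause (C).
So every satisfying assignment has D = True.

True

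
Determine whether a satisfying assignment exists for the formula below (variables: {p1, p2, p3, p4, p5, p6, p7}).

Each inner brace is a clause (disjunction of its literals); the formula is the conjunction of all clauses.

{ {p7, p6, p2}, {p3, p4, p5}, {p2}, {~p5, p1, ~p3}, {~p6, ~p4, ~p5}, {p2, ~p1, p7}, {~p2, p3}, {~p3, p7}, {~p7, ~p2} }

The clause (p2) is unit, so p2 = 1.
The clause (p3) is unit, so p3 = 1.
The clause (p7) is unit, so p7 = 1.
Now (~p7) is unsatisfied and unit — conflict.
No assignment satisfies every clause.

Unsatisfiable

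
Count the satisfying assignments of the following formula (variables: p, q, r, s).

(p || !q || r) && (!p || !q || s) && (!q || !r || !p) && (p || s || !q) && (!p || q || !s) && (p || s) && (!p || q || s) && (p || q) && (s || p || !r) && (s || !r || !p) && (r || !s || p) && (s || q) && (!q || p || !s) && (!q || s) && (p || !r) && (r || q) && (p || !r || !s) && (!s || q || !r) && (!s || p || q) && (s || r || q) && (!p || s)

1

There are 2^4 = 16 truth assignments over (p, q, r, s).
Check each against the 21 clauses (columns in the order p, q, r, s):
  F F F F  ✗ fails (p || s)
  F F F T  ✗ fails (p || q)
  F F T F  ✗ fails (p || s)
  F F T T  ✗ fails (p || q)
  F T F F  ✗ fails (p || !q || r)
  F T F T  ✗ fails (p || !q || r)
  F T T F  ✗ fails (p || s || !q)
  F T T T  ✗ fails (!q || p || !s)
  T F F F  ✗ fails (!p || q || s)
  T F F T  ✗ fails (!p || q || !s)
  T F T F  ✗ fails (!p || q || s)
  T F T T  ✗ fails (!p || q || !s)
  T T F F  ✗ fails (!p || !q || s)
  T T F T  ✓ satisfies all
  T T T F  ✗ fails (!p || !q || s)
  T T T T  ✗ fails (!q || !r || !p)
1 of the 16 rows is a model.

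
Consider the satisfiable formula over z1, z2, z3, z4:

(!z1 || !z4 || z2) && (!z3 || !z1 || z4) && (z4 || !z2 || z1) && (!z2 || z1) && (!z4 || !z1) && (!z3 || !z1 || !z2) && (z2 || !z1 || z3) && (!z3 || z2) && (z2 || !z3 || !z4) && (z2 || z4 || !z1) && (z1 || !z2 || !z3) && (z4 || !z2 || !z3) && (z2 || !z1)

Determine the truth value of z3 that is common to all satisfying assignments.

Suppose z3 = true.
(z2) alone gives z2 = true.
(z1) alone gives z1 = true.
But (!z1) is also a unit clause — contradiction.
So every satisfying assignment has z3 = False.

False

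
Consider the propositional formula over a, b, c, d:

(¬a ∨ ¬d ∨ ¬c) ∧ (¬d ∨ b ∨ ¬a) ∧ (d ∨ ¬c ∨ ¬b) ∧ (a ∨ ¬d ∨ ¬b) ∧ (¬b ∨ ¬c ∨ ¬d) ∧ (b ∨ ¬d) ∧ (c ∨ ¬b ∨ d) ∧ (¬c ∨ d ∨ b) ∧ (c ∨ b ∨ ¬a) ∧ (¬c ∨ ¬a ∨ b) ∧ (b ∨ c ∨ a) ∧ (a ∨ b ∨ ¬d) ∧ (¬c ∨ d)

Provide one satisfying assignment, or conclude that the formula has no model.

a: True, b: True, c: False, d: True

Branch on b: set b = True.
Branch on d: set d = True.
Unit clause (a) forces a = True.
Unit clause (¬c) forces c = False.
All clauses are satisfied.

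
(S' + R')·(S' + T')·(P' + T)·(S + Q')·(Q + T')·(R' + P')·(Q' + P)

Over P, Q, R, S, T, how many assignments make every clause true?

3

There are 2^5 = 32 truth assignments over (P, Q, R, S, T).
Split on T. With T = 1, the clauses containing T are satisfied and T' drops from the rest; 0 of the 2^4 = 16 assignments to the other variables satisfy what remains.
With T = 0, by the same count on the reduced clause set, 3 assignments work.
Total: 0 + 3 = 3.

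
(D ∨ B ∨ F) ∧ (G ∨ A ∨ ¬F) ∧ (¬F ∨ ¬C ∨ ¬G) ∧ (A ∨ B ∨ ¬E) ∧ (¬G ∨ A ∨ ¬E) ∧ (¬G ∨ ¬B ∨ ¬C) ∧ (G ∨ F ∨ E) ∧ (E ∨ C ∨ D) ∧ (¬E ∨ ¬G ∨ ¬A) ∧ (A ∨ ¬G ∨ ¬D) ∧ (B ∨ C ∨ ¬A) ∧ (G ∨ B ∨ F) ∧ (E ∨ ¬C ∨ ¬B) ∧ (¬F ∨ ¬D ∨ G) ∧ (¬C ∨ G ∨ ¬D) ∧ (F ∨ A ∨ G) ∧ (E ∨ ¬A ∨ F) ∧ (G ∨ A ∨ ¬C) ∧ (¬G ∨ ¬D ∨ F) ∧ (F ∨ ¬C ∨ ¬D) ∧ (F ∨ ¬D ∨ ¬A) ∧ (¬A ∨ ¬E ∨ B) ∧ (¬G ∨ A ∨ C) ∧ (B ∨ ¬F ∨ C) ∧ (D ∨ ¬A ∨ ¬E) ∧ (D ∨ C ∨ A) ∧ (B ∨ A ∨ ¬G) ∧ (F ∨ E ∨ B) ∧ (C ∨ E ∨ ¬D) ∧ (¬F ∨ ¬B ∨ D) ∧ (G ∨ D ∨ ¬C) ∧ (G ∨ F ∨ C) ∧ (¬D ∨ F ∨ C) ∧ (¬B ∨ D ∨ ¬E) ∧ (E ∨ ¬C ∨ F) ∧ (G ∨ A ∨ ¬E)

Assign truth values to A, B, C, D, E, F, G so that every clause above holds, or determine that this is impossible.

Try D = True.
Try A = True.
Unit clause (F) forces F = True.
Unit clause (G) forces G = True.
Unit clause (¬C) forces C = False.
Unit clause (¬E) forces E = False.
Now (E) is unsatisfied and unit — conflict.
Undo A and try A = False.
Unit clause (¬G) forces G = False.
Unit clause (¬F) forces F = False.
Now (F) is unsatisfied and unit — conflict.
Neither A = True nor A = False works.
Undo D and try D = False.
Try B = True.
Unit clause (¬F) forces F = False.
Unit clause (¬E) forces E = False.
Unit clause (G) forces G = True.
Unit clause (¬C) forces C = False.
Now (C) is unsatisfied and unit — conflict.
Undo B and try B = False.
Unit clause (F) forces F = True.
Unit clause (C) forces C = True.
Unit clause (¬G) forces G = False.
Now (G) is unsatisfied and unit — conflict.
Neither B = True nor B = False works.
Neither D = True nor D = False works.

UNSATISFIABLE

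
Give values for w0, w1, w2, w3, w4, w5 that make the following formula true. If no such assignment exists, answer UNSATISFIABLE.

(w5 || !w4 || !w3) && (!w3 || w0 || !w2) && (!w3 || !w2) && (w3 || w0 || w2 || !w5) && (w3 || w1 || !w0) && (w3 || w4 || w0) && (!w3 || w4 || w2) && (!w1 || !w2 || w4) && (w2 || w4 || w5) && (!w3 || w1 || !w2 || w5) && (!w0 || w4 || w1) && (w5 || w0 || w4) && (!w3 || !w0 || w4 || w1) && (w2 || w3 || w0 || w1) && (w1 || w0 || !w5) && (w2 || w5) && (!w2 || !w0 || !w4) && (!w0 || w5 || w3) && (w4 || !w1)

w0 ↦ true, w1 ↦ true, w2 ↦ false, w3 ↦ false, w4 ↦ true, w5 ↦ true

Branch on w3: set w3 = false.
Branch on w1: set w1 = true.
(w4) alone gives w4 = true.
Branch on w2: set w2 = false.
(w5) alone gives w5 = true.
(w0) alone gives w0 = true.
Every clause now holds.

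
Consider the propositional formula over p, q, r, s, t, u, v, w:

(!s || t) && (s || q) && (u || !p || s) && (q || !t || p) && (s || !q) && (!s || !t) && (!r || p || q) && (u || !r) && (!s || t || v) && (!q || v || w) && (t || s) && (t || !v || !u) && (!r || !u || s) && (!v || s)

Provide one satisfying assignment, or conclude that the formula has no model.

UNSATISFIABLE

Branch on s: set s = false.
The clause (q) is unit, so q = true.
But (!q) is also a unit clause — contradiction.
Undo s and try s = true.
The clause (t) is unit, so t = true.
But (!t) is also a unit clause — contradiction.
Neither s = true nor s = false works.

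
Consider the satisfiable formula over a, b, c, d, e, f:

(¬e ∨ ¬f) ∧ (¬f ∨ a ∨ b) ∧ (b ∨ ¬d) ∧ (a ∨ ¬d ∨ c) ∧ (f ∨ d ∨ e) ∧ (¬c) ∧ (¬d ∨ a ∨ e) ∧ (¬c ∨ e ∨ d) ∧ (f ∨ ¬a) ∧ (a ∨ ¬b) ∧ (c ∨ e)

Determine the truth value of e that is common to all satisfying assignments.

Suppose e = False.
The clause (¬c) is unit, so c = False.
That conflicts with the unit clause (c).
So every satisfying assignment has e = True.

True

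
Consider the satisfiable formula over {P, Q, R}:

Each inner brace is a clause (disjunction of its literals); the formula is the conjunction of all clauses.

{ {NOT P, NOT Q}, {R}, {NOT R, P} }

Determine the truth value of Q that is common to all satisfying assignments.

Suppose Q = true.
From the singleton clause (NOT P), P = false.
From the singleton clause (R), R = true.
But (NOT R) is also a unit clause — contradiction.
So every satisfying assignment has Q = False.

False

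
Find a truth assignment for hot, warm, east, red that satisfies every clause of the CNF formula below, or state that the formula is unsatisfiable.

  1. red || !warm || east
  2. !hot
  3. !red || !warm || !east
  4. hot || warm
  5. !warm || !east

From the singleton clause (!hot), hot = false.
From the singleton clause (warm), warm = true.
From the singleton clause (!east), east = false.
From the singleton clause (red), red = true.
This assignment satisfies each clause.

hot=false; warm=true; east=false; red=true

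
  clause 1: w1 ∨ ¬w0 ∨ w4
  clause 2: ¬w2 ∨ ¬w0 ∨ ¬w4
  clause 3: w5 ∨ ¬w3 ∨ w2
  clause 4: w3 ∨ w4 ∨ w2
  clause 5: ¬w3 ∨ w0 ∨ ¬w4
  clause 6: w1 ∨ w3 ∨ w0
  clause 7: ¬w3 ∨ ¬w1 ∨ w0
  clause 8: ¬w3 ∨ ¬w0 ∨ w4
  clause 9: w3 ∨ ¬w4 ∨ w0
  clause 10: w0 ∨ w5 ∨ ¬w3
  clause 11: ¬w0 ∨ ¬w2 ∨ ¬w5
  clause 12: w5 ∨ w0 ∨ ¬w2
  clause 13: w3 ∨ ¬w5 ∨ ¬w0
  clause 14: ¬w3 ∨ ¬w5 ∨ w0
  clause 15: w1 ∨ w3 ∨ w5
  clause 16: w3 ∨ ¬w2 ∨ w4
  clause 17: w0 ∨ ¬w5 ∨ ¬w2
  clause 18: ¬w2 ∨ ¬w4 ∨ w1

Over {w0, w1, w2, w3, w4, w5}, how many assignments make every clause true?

There are 2^6 = 64 truth assignments over (w0, w1, w2, w3, w4, w5).
Split on w5. With w5 = True, the clauses containing w5 are satisfied and ¬w5 drops from the rest; 2 of the 2^5 = 32 assignments to the other variables satisfy what remains.
With w5 = False, by the same count on the reduced clause set, 1 assignment works.
(One model: w0=T, w1=F, w2=F, w3=T, w4=T, w5=T.)
Total: 2 + 1 = 3.

3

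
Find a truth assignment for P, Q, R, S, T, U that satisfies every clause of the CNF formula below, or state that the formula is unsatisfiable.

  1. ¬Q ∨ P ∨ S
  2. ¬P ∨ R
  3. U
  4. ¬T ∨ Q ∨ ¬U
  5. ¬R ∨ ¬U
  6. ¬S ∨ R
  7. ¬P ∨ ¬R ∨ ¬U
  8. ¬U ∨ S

Unit clause (U) forces U = True.
Unit clause (¬R) forces R = False.
Unit clause (¬P) forces P = False.
Unit clause (¬S) forces S = False.
But (S) is also a unit clause — contradiction.

UNSATISFIABLE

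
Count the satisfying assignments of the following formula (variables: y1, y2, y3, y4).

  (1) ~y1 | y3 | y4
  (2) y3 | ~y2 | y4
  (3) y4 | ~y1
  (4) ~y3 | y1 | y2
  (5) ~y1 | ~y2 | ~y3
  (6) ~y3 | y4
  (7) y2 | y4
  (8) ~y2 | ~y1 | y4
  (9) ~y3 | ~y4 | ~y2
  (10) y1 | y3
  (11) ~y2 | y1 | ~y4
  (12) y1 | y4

3

There are 2^4 = 16 truth assignments over (y1, y2, y3, y4).
Split on y2. With y2 = 1, the clauses containing y2 are satisfied and ~y2 drops from the rest; 1 of the 2^3 = 8 assignments to the other variables satisfy what remains.
With y2 = 0, by the same count on the reduced clause set, 2 assignments work.
(One model: y1=T, y2=F, y3=F, y4=T.)
Total: 1 + 2 = 3.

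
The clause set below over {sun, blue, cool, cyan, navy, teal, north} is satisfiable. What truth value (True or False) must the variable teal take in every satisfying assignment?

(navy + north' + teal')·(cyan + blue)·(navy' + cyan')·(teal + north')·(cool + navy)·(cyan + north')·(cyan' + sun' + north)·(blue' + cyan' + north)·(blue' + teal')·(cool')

False

Suppose teal = 1.
Unit clause (blue') forces blue = 0.
Unit clause (cyan) forces cyan = 1.
Unit clause (navy') forces navy = 0.
Unit clause (north') forces north = 0.
Unit clause (cool) forces cool = 1.
But (cool') is also a unit clause — contradiction.
So every satisfying assignment has teal = False.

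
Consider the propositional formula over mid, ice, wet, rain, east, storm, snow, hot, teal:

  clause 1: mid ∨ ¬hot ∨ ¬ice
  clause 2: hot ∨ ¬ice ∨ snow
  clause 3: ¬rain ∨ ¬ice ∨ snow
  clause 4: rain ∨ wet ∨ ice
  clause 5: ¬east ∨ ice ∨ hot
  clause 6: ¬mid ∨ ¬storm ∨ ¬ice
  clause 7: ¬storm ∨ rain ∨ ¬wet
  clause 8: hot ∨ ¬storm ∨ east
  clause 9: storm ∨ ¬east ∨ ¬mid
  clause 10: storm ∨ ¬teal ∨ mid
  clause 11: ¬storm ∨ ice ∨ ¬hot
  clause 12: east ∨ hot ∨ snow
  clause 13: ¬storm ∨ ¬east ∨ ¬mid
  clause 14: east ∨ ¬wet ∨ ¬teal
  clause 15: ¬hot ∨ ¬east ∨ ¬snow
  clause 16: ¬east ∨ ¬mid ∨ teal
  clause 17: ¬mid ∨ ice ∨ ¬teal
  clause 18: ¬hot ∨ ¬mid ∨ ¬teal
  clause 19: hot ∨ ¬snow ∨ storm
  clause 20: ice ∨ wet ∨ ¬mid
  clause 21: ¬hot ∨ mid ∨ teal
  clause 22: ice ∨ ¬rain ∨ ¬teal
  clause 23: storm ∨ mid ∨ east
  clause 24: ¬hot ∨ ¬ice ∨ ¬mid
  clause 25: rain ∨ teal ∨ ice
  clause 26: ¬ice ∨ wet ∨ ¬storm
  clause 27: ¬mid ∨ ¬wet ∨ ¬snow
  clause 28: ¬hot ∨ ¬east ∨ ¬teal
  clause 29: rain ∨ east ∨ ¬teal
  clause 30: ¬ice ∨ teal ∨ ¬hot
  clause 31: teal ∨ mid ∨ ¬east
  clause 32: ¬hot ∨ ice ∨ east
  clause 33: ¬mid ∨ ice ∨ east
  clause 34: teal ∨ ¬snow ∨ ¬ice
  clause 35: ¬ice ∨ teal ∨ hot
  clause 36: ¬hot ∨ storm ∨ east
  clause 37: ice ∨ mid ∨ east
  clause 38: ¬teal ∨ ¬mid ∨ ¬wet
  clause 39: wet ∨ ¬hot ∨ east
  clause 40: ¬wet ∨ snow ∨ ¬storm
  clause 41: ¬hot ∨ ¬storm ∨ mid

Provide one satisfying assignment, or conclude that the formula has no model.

Case mid = False:
Case hot = False:
Case ice = True:
Unit clause (snow) forces snow = True.
Unit clause (storm) forces storm = True.
Unit clause (east) forces east = True.
Unit clause (wet) forces wet = True.
Unit clause (rain) forces rain = True.
Unit clause (teal) forces teal = True.
Every clause now holds.

mid: False, ice: True, wet: True, rain: True, east: True, storm: True, snow: True, hot: False, teal: True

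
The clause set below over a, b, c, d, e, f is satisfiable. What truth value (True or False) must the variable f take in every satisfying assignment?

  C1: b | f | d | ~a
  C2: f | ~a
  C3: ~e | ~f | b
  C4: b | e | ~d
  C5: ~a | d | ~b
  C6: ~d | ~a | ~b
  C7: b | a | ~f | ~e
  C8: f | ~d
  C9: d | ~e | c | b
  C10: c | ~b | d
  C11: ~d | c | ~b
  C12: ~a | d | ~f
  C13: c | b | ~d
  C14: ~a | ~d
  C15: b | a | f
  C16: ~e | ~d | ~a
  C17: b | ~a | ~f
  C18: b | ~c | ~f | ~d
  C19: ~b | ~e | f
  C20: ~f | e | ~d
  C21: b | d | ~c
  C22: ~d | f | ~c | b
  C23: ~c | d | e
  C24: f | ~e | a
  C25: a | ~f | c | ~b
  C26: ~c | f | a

True

Suppose f = 0.
From the singleton clause (~a), a = 0.
From the singleton clause (~d), d = 0.
From the singleton clause (b), b = 1.
From the singleton clause (c), c = 1.
That conflicts with the unit clause (~c).
So every satisfying assignment has f = True.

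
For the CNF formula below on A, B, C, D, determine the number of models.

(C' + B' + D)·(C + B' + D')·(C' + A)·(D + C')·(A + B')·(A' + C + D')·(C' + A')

There are 2^4 = 16 truth assignments over (A, B, C, D).
Split on C. With C = 1, the clauses containing C are satisfied and C' drops from the rest; 0 of the 2^3 = 8 assignments to the other variables satisfy what remains.
With C = 0, by the same count on the reduced clause set, 4 assignments work.
(One model: A=F, B=F, C=F, D=F.)
Total: 0 + 4 = 4.

4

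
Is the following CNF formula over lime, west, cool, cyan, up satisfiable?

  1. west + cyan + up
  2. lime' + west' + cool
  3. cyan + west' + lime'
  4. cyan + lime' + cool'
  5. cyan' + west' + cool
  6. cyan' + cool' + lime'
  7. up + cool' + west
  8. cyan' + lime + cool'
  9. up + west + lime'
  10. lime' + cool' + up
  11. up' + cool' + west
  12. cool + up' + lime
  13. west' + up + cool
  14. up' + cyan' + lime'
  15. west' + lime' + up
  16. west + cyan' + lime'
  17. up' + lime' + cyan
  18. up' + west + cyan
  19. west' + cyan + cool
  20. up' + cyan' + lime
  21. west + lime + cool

Yes

Case west = 1:
Case lime = 0:
Case cyan = 0:
Unit clause (cool) forces cool = 1.
Every clause is now satisfied; up is unconstrained.
A satisfying assignment: lime: 0, west: 1, cool: 1, cyan: 0, up: 1.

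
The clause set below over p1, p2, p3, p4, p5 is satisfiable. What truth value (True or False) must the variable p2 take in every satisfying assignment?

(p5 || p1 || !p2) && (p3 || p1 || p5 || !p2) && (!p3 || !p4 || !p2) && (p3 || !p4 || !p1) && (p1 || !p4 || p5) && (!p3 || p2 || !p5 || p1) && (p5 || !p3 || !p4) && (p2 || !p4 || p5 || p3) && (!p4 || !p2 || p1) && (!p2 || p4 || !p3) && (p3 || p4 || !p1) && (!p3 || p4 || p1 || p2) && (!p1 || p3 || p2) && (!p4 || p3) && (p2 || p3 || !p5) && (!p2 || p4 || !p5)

Suppose p2 = true.
Case p5 = true:
(p4) alone gives p4 = true.
(!p3) alone gives p3 = false.
Now (p3) is unsatisfied and unit — conflict.
So p5 must be the other value — set p5 = false.
(p1) alone gives p1 = true.
Case p3 = false:
(!p4) alone gives p4 = false.
Now (p4) is unsatisfied and unit — conflict.
So p3 must be the other value — set p3 = true.
(!p4) alone gives p4 = false.
Now (p4) is unsatisfied and unit — conflict.
Both values of p3 lead to a conflict.
Both values of p5 lead to a conflict.
So every satisfying assignment has p2 = False.

False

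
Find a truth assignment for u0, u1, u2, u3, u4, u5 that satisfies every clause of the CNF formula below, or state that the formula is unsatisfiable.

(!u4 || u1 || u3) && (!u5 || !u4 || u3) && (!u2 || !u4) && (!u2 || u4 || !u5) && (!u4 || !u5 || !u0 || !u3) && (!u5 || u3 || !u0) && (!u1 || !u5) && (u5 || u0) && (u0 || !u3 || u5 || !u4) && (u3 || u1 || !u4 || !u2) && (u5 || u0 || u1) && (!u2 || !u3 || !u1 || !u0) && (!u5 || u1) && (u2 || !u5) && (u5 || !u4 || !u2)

u0: true; u1: false; u2: false; u3: true; u4: false; u5: false

Case u2 = false:
Unit clause (!u5) forces u5 = false.
Unit clause (u0) forces u0 = true.
Case u4 = false:
Every clause is now satisfied; u1, u3 are unconstrained.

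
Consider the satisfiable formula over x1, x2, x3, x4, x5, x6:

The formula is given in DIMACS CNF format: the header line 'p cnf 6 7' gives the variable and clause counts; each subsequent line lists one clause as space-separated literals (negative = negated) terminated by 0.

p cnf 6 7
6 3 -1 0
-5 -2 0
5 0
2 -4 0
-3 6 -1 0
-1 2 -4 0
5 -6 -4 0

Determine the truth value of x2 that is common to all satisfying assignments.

False

Suppose x2 = True.
From the singleton clause (¬x5), x5 = False.
But (x5) is also a unit clause — contradiction.
So every satisfying assignment has x2 = False.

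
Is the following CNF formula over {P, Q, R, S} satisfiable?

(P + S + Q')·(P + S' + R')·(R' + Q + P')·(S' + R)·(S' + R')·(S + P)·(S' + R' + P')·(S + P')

Unsatisfiable

Case S = 0:
Unit clause (P) forces P = 1.
That conflicts with the unit clause (P').
That branch fails; take S = 1 instead.
Unit clause (R) forces R = 1.
That conflicts with the unit clause (R').
Either choice for S ends in contradiction.
No assignment satisfies every clause.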